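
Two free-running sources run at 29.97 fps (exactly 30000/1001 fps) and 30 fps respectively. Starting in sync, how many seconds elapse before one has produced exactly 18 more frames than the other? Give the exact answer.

The gap grows by |30 − 30000/1001| = 30/1001 frames per second.
Time for a 18-frame gap: 18 ÷ (30/1001) = 600.6 s.

600.6 seconds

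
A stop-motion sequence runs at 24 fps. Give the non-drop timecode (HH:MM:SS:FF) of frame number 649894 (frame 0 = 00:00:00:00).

649894 ÷ 24 = 27078 full seconds, remainder 22 frames.
27078 s = 7 h 31 min 18 s.
Timecode: 07:31:18:22.

07:31:18:22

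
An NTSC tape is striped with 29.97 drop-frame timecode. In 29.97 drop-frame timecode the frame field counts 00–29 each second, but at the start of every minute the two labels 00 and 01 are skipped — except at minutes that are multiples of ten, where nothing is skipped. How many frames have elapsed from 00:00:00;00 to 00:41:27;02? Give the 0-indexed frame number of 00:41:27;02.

74538

As if non-drop at 30 labels/s: (0 × 3600 + 41 × 60 + 27) × 30 + 2 = 74612.
Minute boundaries passed: 41; those not divisible by 10: 41 − 4 = 37; dropped labels = 2 × 37 = 74.
Actual frame index = 74612 − 74 = 74538.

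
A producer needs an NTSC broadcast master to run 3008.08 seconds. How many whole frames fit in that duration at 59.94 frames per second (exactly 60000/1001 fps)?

180304 frames

Frames = 3008.08 × 60000/1001 = 180484800/1001 ≈ 180304.4955.
Complete frames: 180304.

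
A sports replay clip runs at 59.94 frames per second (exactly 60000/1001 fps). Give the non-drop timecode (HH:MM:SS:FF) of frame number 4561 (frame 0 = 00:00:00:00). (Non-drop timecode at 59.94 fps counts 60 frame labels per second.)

4561 ÷ 60 = 76 full seconds, remainder 1 frame.
76 s = 0 h 1 min 16 s.
Timecode: 00:01:16:01.

00:01:16:01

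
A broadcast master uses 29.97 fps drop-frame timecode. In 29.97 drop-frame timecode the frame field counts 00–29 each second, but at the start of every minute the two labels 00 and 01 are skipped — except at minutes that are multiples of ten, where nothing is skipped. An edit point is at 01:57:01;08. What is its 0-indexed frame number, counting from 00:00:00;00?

As if non-drop at 30 labels/s: (1 × 3600 + 57 × 60 + 1) × 30 + 8 = 210638.
Minute boundaries passed: 117; those not divisible by 10: 117 − 11 = 106; dropped labels = 2 × 106 = 212.
Actual frame index = 210638 − 212 = 210426.

210426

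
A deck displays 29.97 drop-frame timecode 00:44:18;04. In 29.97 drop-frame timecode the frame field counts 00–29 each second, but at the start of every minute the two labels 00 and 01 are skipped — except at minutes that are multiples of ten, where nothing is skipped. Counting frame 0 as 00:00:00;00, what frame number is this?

Complete 10-minute blocks: 4, each 17982 frames → 71928.
Remaining 4 whole minutes in the current block: 1800 + 3 × 1798 = 7194 frames.
Within the current minute: 18 × 30 + 4 − 2 = 542 (labels ;00/;01 skipped at this minute). Total = 71928 + 7194 + 542 = 79664.

79664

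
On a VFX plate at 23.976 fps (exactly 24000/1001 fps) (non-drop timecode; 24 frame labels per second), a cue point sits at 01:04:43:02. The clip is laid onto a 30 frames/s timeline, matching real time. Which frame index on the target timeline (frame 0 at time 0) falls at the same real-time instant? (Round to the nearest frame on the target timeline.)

Source frame index: (1×3600 + 4×60 + 43) × 24 + 2 = 93194.
Real time: 93194 / (24000/1001) = 46643597/12000 s.
Target frame: (46643597/12000) × (30) = 46643597/400 ≈ 116608.992 → 116609.

frame 116609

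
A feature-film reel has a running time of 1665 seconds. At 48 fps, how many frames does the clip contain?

Frames = 1665 × 48 = 79920.

79920 frames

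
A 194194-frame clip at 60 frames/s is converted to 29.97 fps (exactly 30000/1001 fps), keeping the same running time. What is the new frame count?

Target frames = source frames × (target rate / source rate) = 194194 × (30000/1001)/(60) = 194194 × 500/1001 = 97000.

97000 frames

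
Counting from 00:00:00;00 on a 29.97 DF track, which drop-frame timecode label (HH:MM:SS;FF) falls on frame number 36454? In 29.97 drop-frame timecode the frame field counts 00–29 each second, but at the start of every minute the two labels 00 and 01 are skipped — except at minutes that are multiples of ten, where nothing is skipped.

00:20:16;10

Each 10-minute DF block holds 10 × 60 × 30 − 9 × 2 = 17982 frames. 36454 ÷ 17982 → 2 full blocks, remainder 490.
Within the partial block the first minute is 1800 frames and each further minute 1798, so 0 further minute boundaries passed. Total skipped labels = 18 × 2 + 2 × 0 = 36.
Non-drop label index = 36454 + 36 = 36490; at 30 labels/s that is 00:20:16:10, i.e. DF 00:20:16;10.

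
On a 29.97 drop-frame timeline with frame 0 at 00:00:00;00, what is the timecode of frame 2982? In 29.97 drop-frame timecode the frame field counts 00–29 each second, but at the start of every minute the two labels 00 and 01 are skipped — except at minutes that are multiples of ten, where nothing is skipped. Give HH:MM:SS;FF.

00:01:39;14

Ten DF minutes hold 17982 frames, so frame 2982 lies in block 0 (frames 0–17981) with 2982 frames into that block.
The block's first minute is 1800 frames and the rest 1798 each; 2982 frames reaches minute 1, so 0 × 18 + 1 × 2 = 2 labels have been skipped so far.
Adding those back, label number 2982 + 2 = 2984 at 30 labels/s is 99 s + 14 f = 0 h 1 min 39 s frame 14, i.e. 00:01:39;14.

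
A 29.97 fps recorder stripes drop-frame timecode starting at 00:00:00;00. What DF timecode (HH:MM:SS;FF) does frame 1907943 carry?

Ten DF minutes hold 17982 frames, so frame 1907943 lies in block 106 (frames 1906092–1924073) with 1851 frames into that block.
The block's first minute is 1800 frames and the rest 1798 each; 1851 frames reaches minute 1, so 106 × 18 + 1 × 2 = 1910 labels have been skipped so far.
Adding those back, label number 1907943 + 1910 = 1909853 at 30 labels/s is 63661 s + 23 f = 17 h 41 min 1 s frame 23, i.e. 17:41:01;23.

17:41:01;23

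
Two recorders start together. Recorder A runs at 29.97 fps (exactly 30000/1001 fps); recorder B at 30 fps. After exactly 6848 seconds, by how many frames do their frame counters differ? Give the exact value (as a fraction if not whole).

205440/1001 frames

A emits 30000/1001 × 6848 = 205440000/1001 frames; B emits 30 × 6848 = 205440.
Difference = 205440/1001 frames (≈ 205.2348); B is ahead of A.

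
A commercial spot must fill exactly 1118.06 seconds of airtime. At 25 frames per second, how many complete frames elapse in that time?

Frames = 1118.06 × 25 = 55903/2 ≈ 27951.5000.
Complete frames: 27951.

27951 frames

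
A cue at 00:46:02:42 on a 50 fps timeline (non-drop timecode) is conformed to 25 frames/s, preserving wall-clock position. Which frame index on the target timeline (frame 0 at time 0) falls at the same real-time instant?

frame 69071

Source frame index: (0×3600 + 46×60 + 2) × 50 + 42 = 138142.
Real time: 138142 / (50) = 69071/25 s.
Target frame: (69071/25) × (25) = 69071.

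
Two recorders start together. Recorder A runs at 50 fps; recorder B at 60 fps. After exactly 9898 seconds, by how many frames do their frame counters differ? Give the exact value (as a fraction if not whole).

98980 frames

A emits 50 × 9898 = 494900 frames; B emits 60 × 9898 = 593880.
Difference = 98980 frames; B is ahead of A.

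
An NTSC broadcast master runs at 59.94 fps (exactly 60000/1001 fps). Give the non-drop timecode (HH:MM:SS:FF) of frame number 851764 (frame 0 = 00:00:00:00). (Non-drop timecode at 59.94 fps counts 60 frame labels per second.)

851764 ÷ 60 = 14196 full seconds, remainder 4 frames.
14196 s = 3 h 56 min 36 s.
Timecode: 03:56:36:04.

03:56:36:04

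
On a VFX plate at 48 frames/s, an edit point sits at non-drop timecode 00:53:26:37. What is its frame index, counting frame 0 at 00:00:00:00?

Total seconds to the label: (0 × 3600 + 53 × 60 + 26) = 3206.
Frame index = 3206 × 48 + 37 = 153925.

frame 153925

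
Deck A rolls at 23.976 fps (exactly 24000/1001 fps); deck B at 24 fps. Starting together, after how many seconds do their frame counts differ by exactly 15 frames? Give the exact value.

625.625 seconds

The gap grows by |24 − 24000/1001| = 24/1001 frames per second.
Time for a 15-frame gap: 15 ÷ (24/1001) = 625.625 s.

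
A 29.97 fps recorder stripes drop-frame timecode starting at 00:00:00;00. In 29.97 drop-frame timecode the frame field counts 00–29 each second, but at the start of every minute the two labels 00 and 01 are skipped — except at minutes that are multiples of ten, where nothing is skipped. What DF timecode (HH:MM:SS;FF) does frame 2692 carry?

00:01:29;24

Each 10-minute DF block holds 10 × 60 × 30 − 9 × 2 = 17982 frames. 2692 ÷ 17982 → 0 full blocks, remainder 2692.
Within the partial block the first minute is 1800 frames and each further minute 1798, so 1 further minute boundary passed. Total skipped labels = 18 × 0 + 2 × 1 = 2.
Non-drop label index = 2692 + 2 = 2694; at 30 labels/s that is 00:01:29:24, i.e. DF 00:01:29;24.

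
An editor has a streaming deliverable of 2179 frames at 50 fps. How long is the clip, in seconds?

43.58 seconds

Running time = 2179 / (50) = 43.58 s.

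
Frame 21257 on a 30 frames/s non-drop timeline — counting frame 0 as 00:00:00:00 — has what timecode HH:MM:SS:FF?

21257 ÷ 30 = 708 full seconds, remainder 17 frames.
708 s = 0 h 11 min 48 s.
Timecode: 00:11:48:17.

00:11:48:17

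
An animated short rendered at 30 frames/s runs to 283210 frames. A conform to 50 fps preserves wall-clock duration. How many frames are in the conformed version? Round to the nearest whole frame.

Frames at target rate = 283210 × (50) / (30) = 1416050/3 ≈ 472016.667.
Nearest whole frame: 472017.

472017 frames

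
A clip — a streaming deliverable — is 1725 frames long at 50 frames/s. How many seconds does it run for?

34.5 seconds

Running time = 1725 / (50) = 34.5 s.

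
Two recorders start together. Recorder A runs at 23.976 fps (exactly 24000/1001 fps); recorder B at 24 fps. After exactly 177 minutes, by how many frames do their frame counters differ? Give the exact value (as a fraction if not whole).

254880/1001 frames

177 min = 10620 s.
A emits 24000/1001 × 10620 = 254880000/1001 frames; B emits 24 × 10620 = 254880.
Difference = 254880/1001 frames (≈ 254.6254); B is ahead of A.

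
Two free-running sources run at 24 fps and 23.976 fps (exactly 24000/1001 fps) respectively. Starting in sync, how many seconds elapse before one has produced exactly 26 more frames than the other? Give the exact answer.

The gap grows by |24000/1001 − 24| = 24/1001 frames per second.
Time for a 26-frame gap: 26 ÷ (24/1001) = 13013/12 s.

13013/12 seconds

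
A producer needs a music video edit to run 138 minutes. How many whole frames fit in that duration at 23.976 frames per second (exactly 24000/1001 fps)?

138 min = 8280 s.
Frames = 8280 × 24000/1001 = 198720000/1001 ≈ 198521.4785.
Complete frames: 198521.

198521 frames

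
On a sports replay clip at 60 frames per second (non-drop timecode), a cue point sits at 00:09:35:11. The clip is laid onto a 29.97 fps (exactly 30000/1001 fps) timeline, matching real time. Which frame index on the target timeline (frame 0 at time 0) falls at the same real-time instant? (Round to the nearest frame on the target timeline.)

Source frame index: (0×3600 + 9×60 + 35) × 60 + 11 = 34511.
Real time: 34511 / (60) = 34511/60 s.
Target frame: (34511/60) × (30000/1001) = 17255500/1001 ≈ 17238.262 → 17238.

frame 17238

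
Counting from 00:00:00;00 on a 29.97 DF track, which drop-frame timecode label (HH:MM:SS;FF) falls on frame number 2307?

00:01:16;29

Ten DF minutes hold 17982 frames, so frame 2307 lies in block 0 (frames 0–17981) with 2307 frames into that block.
The block's first minute is 1800 frames and the rest 1798 each; 2307 frames reaches minute 1, so 0 × 18 + 1 × 2 = 2 labels have been skipped so far.
Adding those back, label number 2307 + 2 = 2309 at 30 labels/s is 76 s + 29 f = 0 h 1 min 16 s frame 29, i.e. 00:01:16;29.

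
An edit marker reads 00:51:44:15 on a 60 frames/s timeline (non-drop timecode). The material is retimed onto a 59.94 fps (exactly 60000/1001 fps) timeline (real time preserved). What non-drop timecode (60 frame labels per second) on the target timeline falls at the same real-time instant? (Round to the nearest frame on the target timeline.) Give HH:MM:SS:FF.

00:51:41:09

Source frame index: (0×3600 + 51×60 + 44) × 60 + 15 = 186255.
Real time: 186255 / (60) = 12417/4 s.
Target frame: (12417/4) × (60000/1001) = 186255000/1001 ≈ 186068.931 → 186069.
At 60 labels/s: frame 186069 → 00:51:41:09.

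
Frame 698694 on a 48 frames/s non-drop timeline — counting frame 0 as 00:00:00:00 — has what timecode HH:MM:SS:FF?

04:02:36:06

698694 ÷ 48 = 14556 full seconds, remainder 6 frames.
14556 s = 4 h 2 min 36 s.
Timecode: 04:02:36:06.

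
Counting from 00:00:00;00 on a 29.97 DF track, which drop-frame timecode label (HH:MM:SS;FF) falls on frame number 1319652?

12:13:52;12

Each 10-minute DF block holds 10 × 60 × 30 − 9 × 2 = 17982 frames. 1319652 ÷ 17982 → 73 full blocks, remainder 6966.
Within the partial block the first minute is 1800 frames and each further minute 1798, so 3 further minute boundaries passed. Total skipped labels = 18 × 73 + 2 × 3 = 1320.
Non-drop label index = 1319652 + 1320 = 1320972; at 30 labels/s that is 12:13:52:12, i.e. DF 12:13:52;12.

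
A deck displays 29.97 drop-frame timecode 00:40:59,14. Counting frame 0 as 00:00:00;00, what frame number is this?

73712

As if non-drop at 30 labels/s: (0 × 3600 + 40 × 60 + 59) × 30 + 14 = 73784.
Minute boundaries passed: 40; those not divisible by 10: 40 − 4 = 36; dropped labels = 2 × 36 = 72.
Actual frame index = 73784 − 72 = 73712.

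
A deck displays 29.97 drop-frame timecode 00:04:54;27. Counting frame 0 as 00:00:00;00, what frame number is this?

8839

Complete 10-minute blocks: 0, each 17982 frames → 0.
Remaining 4 whole minutes in the current block: 1800 + 3 × 1798 = 7194 frames.
Within the current minute: 54 × 30 + 27 − 2 = 1645 (labels ;00/;01 skipped at this minute). Total = 0 + 7194 + 1645 = 8839.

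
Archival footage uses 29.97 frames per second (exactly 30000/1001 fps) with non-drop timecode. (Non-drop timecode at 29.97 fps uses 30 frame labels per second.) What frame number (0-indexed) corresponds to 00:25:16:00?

45480

Total seconds to the label: (0 × 3600 + 25 × 60 + 16) = 1516.
Frame index = 1516 × 30 + 0 = 45480.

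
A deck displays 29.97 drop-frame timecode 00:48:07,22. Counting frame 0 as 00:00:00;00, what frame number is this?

As if non-drop at 30 labels/s: (0 × 3600 + 48 × 60 + 7) × 30 + 22 = 86632.
Minute boundaries passed: 48; those not divisible by 10: 48 − 4 = 44; dropped labels = 2 × 44 = 88.
Actual frame index = 86632 − 88 = 86544.

86544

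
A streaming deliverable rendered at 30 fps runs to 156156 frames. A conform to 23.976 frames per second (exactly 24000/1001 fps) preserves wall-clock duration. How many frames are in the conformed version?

Target frames = source frames × (target rate / source rate) = 156156 × (24000/1001)/(30) = 156156 × 800/1001 = 124800.

124800 frames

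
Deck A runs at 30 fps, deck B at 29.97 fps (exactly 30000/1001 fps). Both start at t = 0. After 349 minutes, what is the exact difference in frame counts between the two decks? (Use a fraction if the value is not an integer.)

349 min = 20940 s.
A emits 30 × 20940 = 628200 frames; B emits 30000/1001 × 20940 = 628200000/1001.
Difference = 628200/1001 frames (≈ 627.5724); B is behind A.

628200/1001 frames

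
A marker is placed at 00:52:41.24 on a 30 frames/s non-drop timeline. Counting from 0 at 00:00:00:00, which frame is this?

94854

Total seconds to the label: (0 × 3600 + 52 × 60 + 41) = 3161.
Frame index = 3161 × 30 + 24 = 94854.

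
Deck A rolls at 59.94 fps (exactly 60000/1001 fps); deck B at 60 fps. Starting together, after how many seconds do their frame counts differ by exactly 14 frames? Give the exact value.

The gap grows by |60 − 60000/1001| = 60/1001 frames per second.
Time for a 14-frame gap: 14 ÷ (60/1001) = 7007/30 s.

7007/30 seconds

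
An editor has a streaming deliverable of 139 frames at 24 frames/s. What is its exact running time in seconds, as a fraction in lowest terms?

139/24 seconds

Running time = 139 ÷ (24) = 139 × 1/24 = 139/24 s.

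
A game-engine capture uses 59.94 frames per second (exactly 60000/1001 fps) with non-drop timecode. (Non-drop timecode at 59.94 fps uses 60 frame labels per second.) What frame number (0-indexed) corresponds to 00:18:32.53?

66773

Total seconds to the label: (0 × 3600 + 18 × 60 + 32) = 1112.
Frame index = 1112 × 60 + 53 = 66773.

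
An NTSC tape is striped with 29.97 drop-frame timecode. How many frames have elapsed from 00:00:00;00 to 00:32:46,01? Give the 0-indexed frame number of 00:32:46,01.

58923

As if non-drop at 30 labels/s: (0 × 3600 + 32 × 60 + 46) × 30 + 1 = 58981.
Minute boundaries passed: 32; those not divisible by 10: 32 − 3 = 29; dropped labels = 2 × 29 = 58.
Actual frame index = 58981 − 58 = 58923.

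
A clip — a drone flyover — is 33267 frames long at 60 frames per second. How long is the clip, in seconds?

Running time = 33267 / (60) = 554.45 s.

554.45 seconds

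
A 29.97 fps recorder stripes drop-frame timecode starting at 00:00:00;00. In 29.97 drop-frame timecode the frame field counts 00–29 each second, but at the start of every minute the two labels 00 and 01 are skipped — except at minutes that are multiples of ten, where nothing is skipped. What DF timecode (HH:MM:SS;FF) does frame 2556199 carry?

Each 10-minute DF block holds 10 × 60 × 30 − 9 × 2 = 17982 frames. 2556199 ÷ 17982 → 142 full blocks, remainder 2755.
Within the partial block the first minute is 1800 frames and each further minute 1798, so 1 further minute boundary passed. Total skipped labels = 18 × 142 + 2 × 1 = 2558.
Non-drop label index = 2556199 + 2558 = 2558757; at 30 labels/s that is 23:41:31:27, i.e. DF 23:41:31;27.

23:41:31;27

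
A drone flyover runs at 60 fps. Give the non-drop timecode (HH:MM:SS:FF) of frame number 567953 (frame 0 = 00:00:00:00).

567953 ÷ 60 = 9465 full seconds, remainder 53 frames.
9465 s = 2 h 37 min 45 s.
Timecode: 02:37:45:53.

02:37:45:53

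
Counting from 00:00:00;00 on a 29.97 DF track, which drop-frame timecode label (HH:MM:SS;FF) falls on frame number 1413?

Ten DF minutes hold 17982 frames, so frame 1413 lies in block 0 (frames 0–17981) with 1413 frames into that block.
The block's first minute is 1800 frames and the rest 1798 each; 1413 frames reaches minute 0, so 0 × 18 + 0 × 2 = 0 labels have been skipped so far.
Adding those back, label number 1413 + 0 = 1413 at 30 labels/s is 47 s + 3 f = 0 h 0 min 47 s frame 3, i.e. 00:00:47;03.

00:00:47;03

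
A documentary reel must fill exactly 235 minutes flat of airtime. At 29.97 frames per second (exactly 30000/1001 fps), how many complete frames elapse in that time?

422577 frames

235 min = 14100 s.
Frames = 14100 × 30000/1001 = 423000000/1001 ≈ 422577.4226.
Complete frames: 422577.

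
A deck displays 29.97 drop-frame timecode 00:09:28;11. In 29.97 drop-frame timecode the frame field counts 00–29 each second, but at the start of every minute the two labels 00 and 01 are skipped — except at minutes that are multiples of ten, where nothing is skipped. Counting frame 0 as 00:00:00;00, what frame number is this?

As if non-drop at 30 labels/s: (0 × 3600 + 9 × 60 + 28) × 30 + 11 = 17051.
Minute boundaries passed: 9; those not divisible by 10: 9 − 0 = 9; dropped labels = 2 × 9 = 18.
Actual frame index = 17051 − 18 = 17033.

17033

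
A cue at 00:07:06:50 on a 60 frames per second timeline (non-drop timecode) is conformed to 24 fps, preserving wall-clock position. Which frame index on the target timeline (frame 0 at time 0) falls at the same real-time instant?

frame 10244

Source frame index: (0×3600 + 7×60 + 6) × 60 + 50 = 25610.
Real time: 25610 / (60) = 2561/6 s.
Target frame: (2561/6) × (24) = 10244.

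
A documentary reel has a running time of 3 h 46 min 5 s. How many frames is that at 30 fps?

3 h 46 min 5 s = 13565 s.
Frames = 13565 × 30 = 406950.

406950 frames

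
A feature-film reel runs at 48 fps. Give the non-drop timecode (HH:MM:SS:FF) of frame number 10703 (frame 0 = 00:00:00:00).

10703 ÷ 48 = 222 full seconds, remainder 47 frames.
222 s = 0 h 3 min 42 s.
Timecode: 00:03:42:47.

00:03:42:47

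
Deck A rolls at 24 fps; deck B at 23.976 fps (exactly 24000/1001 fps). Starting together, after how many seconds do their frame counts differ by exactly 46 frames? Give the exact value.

The gap grows by |24000/1001 − 24| = 24/1001 frames per second.
Time for a 46-frame gap: 46 ÷ (24/1001) = 23023/12 s.

23023/12 seconds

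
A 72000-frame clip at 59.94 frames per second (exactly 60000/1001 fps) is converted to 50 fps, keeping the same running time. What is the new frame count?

60060 frames

Target frames = source frames × (target rate / source rate) = 72000 × (50)/(60000/1001) = 72000 × 1001/1200 = 60060.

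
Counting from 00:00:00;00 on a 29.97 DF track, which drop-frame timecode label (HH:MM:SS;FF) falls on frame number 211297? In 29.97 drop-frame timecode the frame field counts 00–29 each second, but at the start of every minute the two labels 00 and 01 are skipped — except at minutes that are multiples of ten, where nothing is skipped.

01:57:30;09

Ten DF minutes hold 17982 frames, so frame 211297 lies in block 11 (frames 197802–215783) with 13495 frames into that block.
The block's first minute is 1800 frames and the rest 1798 each; 13495 frames reaches minute 7, so 11 × 18 + 7 × 2 = 212 labels have been skipped so far.
Adding those back, label number 211297 + 212 = 211509 at 30 labels/s is 7050 s + 9 f = 1 h 57 min 30 s frame 9, i.e. 01:57:30;09.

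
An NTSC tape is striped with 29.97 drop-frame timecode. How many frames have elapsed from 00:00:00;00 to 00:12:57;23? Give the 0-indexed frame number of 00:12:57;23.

23311

Complete 10-minute blocks: 1, each 17982 frames → 17982.
Remaining 2 whole minutes in the current block: 1800 + 1 × 1798 = 3598 frames.
Within the current minute: 57 × 30 + 23 − 2 = 1731 (labels ;00/;01 skipped at this minute). Total = 17982 + 3598 + 1731 = 23311.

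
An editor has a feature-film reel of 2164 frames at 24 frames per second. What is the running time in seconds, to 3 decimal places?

Running time = 2164 × 1/24 = 541/6 s ≈ 90.167 s.

90.167 seconds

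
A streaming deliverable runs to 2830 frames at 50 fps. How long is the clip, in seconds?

56.6 seconds

Running time = 2830 / (50) = 56.6 s.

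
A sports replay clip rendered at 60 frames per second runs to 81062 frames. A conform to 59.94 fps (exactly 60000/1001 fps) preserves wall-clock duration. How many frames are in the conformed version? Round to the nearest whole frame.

80981 frames

Frames at target rate = 81062 × (60000/1001) / (60) = 81062000/1001 ≈ 80981.019.
Nearest whole frame: 80981.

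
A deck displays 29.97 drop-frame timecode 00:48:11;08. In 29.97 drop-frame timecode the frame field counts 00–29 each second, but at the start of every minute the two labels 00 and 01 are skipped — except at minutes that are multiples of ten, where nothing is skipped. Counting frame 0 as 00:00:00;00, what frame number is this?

Complete 10-minute blocks: 4, each 17982 frames → 71928.
Remaining 8 whole minutes in the current block: 1800 + 7 × 1798 = 14386 frames.
Within the current minute: 11 × 30 + 8 − 2 = 336 (labels ;00/;01 skipped at this minute). Total = 71928 + 14386 + 336 = 86650.

86650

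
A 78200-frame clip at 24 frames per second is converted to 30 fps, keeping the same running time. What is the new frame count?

97750 frames

Target frames = source frames × (target rate / source rate) = 78200 × (30)/(24) = 78200 × 5/4 = 97750.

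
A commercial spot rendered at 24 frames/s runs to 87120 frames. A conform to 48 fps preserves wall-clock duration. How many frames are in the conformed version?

Frames at target rate = 87120 × (48) / (24) = 174240.

174240 frames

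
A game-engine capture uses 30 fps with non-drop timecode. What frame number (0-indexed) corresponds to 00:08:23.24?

Total seconds to the label: (0 × 3600 + 8 × 60 + 23) = 503.
Frame index = 503 × 30 + 24 = 15114.

frame 15114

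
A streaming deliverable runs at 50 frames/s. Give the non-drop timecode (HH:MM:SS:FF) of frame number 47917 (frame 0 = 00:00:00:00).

00:15:58:17

47917 ÷ 50 = 958 full seconds, remainder 17 frames.
958 s = 0 h 15 min 58 s.
Timecode: 00:15:58:17.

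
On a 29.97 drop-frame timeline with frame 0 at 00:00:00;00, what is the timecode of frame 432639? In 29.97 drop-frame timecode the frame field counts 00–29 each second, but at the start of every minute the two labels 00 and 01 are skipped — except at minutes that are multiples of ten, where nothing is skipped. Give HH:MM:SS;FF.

Each 10-minute DF block holds 10 × 60 × 30 − 9 × 2 = 17982 frames. 432639 ÷ 17982 → 24 full blocks, remainder 1071.
Within the partial block the first minute is 1800 frames and each further minute 1798, so 0 further minute boundaries passed. Total skipped labels = 18 × 24 + 2 × 0 = 432.
Non-drop label index = 432639 + 432 = 433071; at 30 labels/s that is 04:00:35:21, i.e. DF 04:00:35;21.

04:00:35;21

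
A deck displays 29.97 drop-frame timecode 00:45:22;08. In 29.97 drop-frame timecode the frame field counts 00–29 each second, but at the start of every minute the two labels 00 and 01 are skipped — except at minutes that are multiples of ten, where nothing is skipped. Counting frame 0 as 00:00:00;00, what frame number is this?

81586

As if non-drop at 30 labels/s: (0 × 3600 + 45 × 60 + 22) × 30 + 8 = 81668.
Minute boundaries passed: 45; those not divisible by 10: 45 − 4 = 41; dropped labels = 2 × 41 = 82.
Actual frame index = 81668 − 82 = 81586.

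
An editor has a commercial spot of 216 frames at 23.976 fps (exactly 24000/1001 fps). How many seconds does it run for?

9.009 seconds

Running time = 216 / (24000/1001) = 9.009 s.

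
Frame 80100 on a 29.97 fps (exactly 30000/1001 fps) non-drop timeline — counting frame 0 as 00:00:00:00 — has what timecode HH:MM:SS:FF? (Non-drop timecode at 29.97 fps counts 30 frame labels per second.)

80100 ÷ 30 = 2670 full seconds, remainder 0 frames.
2670 s = 0 h 44 min 30 s.
Timecode: 00:44:30:00.

00:44:30:00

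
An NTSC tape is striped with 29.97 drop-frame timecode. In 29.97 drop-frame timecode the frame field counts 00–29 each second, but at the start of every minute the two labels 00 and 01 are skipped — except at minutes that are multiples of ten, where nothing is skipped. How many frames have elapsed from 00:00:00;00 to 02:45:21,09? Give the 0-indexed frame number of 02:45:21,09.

297341

As if non-drop at 30 labels/s: (2 × 3600 + 45 × 60 + 21) × 30 + 9 = 297639.
Minute boundaries passed: 165; those not divisible by 10: 165 − 16 = 149; dropped labels = 2 × 149 = 298.
Actual frame index = 297639 − 298 = 297341.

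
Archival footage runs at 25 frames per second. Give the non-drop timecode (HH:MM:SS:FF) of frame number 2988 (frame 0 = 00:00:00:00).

00:01:59:13

2988 ÷ 25 = 119 full seconds, remainder 13 frames.
119 s = 0 h 1 min 59 s.
Timecode: 00:01:59:13.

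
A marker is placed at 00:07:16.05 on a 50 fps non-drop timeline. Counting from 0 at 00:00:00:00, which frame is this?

Total seconds to the label: (0 × 3600 + 7 × 60 + 16) = 436.
Frame index = 436 × 50 + 5 = 21805.

frame 21805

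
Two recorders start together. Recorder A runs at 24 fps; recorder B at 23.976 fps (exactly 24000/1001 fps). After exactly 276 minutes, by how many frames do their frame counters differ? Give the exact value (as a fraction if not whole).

276 min = 16560 s.
A emits 24 × 16560 = 397440 frames; B emits 24000/1001 × 16560 = 397440000/1001.
Difference = 397440/1001 frames (≈ 397.0430); B is behind A.

397440/1001 frames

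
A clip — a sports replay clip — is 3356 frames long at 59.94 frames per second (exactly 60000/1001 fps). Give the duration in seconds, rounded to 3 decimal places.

Running time = 3356 × 1001/60000 = 839839/15000 s ≈ 55.989 s.

55.989 seconds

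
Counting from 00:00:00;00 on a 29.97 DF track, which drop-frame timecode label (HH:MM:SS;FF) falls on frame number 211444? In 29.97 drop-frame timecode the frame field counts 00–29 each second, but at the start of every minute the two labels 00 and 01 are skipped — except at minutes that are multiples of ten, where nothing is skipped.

01:57:35;06

Ten DF minutes hold 17982 frames, so frame 211444 lies in block 11 (frames 197802–215783) with 13642 frames into that block.
The block's first minute is 1800 frames and the rest 1798 each; 13642 frames reaches minute 7, so 11 × 18 + 7 × 2 = 212 labels have been skipped so far.
Adding those back, label number 211444 + 212 = 211656 at 30 labels/s is 7055 s + 6 f = 1 h 57 min 35 s frame 6, i.e. 01:57:35;06.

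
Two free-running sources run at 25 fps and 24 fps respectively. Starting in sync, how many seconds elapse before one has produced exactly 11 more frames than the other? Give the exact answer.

11 seconds

The gap grows by |24 − 25| = 1 frame per second.
Time for a 11-frame gap: 11 ÷ (1) = 11 s.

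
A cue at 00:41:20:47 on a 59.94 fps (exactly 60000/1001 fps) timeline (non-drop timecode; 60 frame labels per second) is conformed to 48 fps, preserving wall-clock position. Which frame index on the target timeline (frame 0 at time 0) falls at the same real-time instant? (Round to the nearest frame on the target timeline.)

Source frame index: (0×3600 + 41×60 + 20) × 60 + 47 = 148847.
Real time: 148847 / (60000/1001) = 148995847/60000 s.
Target frame: (148995847/60000) × (48) = 148995847/1250 ≈ 119196.678 → 119197.

frame 119197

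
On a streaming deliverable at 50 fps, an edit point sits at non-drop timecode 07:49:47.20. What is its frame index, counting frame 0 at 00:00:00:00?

1409370

Total seconds to the label: (7 × 3600 + 49 × 60 + 47) = 28187.
Frame index = 28187 × 50 + 20 = 1409370.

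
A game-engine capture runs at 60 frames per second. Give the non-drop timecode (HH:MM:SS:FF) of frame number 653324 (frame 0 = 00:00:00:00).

03:01:28:44

653324 ÷ 60 = 10888 full seconds, remainder 44 frames.
10888 s = 3 h 1 min 28 s.
Timecode: 03:01:28:44.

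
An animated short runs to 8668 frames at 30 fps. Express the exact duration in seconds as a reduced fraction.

4334/15 seconds

Running time = 8668 ÷ (30) = 8668 × 1/30 = 4334/15 s.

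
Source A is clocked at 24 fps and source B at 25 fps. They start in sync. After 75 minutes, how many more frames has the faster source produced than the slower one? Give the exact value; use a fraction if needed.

4500 frames

75 min = 4500 s.
A emits 24 × 4500 = 108000 frames; B emits 25 × 4500 = 112500.
Difference = 4500 frames; B is ahead of A.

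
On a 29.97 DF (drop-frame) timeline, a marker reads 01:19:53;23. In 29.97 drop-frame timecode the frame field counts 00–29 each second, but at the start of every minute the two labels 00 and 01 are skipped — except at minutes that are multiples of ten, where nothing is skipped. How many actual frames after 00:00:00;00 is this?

Complete 10-minute blocks: 7, each 17982 frames → 125874.
Remaining 9 whole minutes in the current block: 1800 + 8 × 1798 = 16184 frames.
Within the current minute: 53 × 30 + 23 − 2 = 1611 (labels ;00/;01 skipped at this minute). Total = 125874 + 16184 + 1611 = 143669.

143669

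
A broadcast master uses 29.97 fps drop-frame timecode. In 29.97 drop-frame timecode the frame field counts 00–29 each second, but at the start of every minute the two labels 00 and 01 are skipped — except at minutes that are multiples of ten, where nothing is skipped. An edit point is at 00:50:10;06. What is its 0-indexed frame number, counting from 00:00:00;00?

90216

As if non-drop at 30 labels/s: (0 × 3600 + 50 × 60 + 10) × 30 + 6 = 90306.
Minute boundaries passed: 50; those not divisible by 10: 50 − 5 = 45; dropped labels = 2 × 45 = 90.
Actual frame index = 90306 − 90 = 90216.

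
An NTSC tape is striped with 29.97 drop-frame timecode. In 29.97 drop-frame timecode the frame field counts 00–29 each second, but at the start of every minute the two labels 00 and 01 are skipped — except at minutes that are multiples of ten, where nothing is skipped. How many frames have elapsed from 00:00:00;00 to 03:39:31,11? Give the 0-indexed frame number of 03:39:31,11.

394745

Complete 10-minute blocks: 21, each 17982 frames → 377622.
Remaining 9 whole minutes in the current block: 1800 + 8 × 1798 = 16184 frames.
Within the current minute: 31 × 30 + 11 − 2 = 939 (labels ;00/;01 skipped at this minute). Total = 377622 + 16184 + 939 = 394745.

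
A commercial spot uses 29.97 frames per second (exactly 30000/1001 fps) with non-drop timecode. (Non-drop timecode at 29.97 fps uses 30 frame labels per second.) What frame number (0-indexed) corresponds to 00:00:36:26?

Total seconds to the label: (0 × 3600 + 0 × 60 + 36) = 36.
Frame index = 36 × 30 + 26 = 1106.

1106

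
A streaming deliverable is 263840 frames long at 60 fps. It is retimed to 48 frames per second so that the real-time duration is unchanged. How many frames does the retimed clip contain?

211072 frames

Target frames = source frames × (target rate / source rate) = 263840 × (48)/(60) = 263840 × 4/5 = 211072.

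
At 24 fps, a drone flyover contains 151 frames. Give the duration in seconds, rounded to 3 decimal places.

6.292 seconds

Running time = 151 × 1/24 = 151/24 s ≈ 6.292 s.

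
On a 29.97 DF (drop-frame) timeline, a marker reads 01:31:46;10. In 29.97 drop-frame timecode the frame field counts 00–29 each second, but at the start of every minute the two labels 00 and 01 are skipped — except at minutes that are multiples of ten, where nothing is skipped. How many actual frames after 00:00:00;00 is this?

165026

As if non-drop at 30 labels/s: (1 × 3600 + 31 × 60 + 46) × 30 + 10 = 165190.
Minute boundaries passed: 91; those not divisible by 10: 91 − 9 = 82; dropped labels = 2 × 82 = 164.
Actual frame index = 165190 − 164 = 165026.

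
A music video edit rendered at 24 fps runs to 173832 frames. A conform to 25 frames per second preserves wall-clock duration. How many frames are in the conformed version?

181075 frames

Target frames = source frames × (target rate / source rate) = 173832 × (25)/(24) = 173832 × 25/24 = 181075.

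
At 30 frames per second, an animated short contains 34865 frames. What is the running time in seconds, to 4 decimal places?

1162.1667 seconds

Running time = 34865 × 1/30 = 6973/6 s ≈ 1162.1667 s.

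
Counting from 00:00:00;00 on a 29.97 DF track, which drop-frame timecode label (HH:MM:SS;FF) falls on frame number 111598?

01:02:03;20

Ten DF minutes hold 17982 frames, so frame 111598 lies in block 6 (frames 107892–125873) with 3706 frames into that block.
The block's first minute is 1800 frames and the rest 1798 each; 3706 frames reaches minute 2, so 6 × 18 + 2 × 2 = 112 labels have been skipped so far.
Adding those back, label number 111598 + 112 = 111710 at 30 labels/s is 3723 s + 20 f = 1 h 2 min 3 s frame 20, i.e. 01:02:03;20.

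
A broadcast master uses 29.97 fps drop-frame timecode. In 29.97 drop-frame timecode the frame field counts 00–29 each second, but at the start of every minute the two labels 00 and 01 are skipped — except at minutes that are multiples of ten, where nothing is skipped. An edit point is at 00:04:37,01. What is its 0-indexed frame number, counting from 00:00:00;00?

As if non-drop at 30 labels/s: (0 × 3600 + 4 × 60 + 37) × 30 + 1 = 8311.
Minute boundaries passed: 4; those not divisible by 10: 4 − 0 = 4; dropped labels = 2 × 4 = 8.
Actual frame index = 8311 − 8 = 8303.

8303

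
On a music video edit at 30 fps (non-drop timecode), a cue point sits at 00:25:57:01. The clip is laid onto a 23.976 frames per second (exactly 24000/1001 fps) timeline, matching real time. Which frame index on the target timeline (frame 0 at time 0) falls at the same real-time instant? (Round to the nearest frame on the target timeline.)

Source frame index: (0×3600 + 25×60 + 57) × 30 + 1 = 46711.
Real time: 46711 / (30) = 46711/30 s.
Target frame: (46711/30) × (24000/1001) = 5338400/143 ≈ 37331.469 → 37331.

frame 37331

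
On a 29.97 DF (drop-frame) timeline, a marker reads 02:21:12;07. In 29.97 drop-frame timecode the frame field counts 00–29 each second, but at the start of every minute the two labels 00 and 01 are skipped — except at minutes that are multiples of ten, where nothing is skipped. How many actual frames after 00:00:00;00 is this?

Complete 10-minute blocks: 14, each 17982 frames → 251748.
Remaining 1 whole minute in the current block: 1800 + 0 × 1798 = 1800 frames.
Within the current minute: 12 × 30 + 7 − 2 = 365 (labels ;00/;01 skipped at this minute). Total = 251748 + 1800 + 365 = 253913.

253913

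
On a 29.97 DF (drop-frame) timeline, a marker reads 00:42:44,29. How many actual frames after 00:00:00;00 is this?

As if non-drop at 30 labels/s: (0 × 3600 + 42 × 60 + 44) × 30 + 29 = 76949.
Minute boundaries passed: 42; those not divisible by 10: 42 − 4 = 38; dropped labels = 2 × 38 = 76.
Actual frame index = 76949 − 76 = 76873.

76873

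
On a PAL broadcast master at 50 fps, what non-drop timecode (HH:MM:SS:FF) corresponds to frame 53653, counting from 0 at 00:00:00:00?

00:17:53:03

53653 ÷ 50 = 1073 full seconds, remainder 3 frames.
1073 s = 0 h 17 min 53 s.
Timecode: 00:17:53:03.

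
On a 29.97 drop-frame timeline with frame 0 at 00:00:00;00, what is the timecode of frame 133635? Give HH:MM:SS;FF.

Each 10-minute DF block holds 10 × 60 × 30 − 9 × 2 = 17982 frames. 133635 ÷ 17982 → 7 full blocks, remainder 7761.
Within the partial block the first minute is 1800 frames and each further minute 1798, so 4 further minute boundaries passed. Total skipped labels = 18 × 7 + 2 × 4 = 134.
Non-drop label index = 133635 + 134 = 133769; at 30 labels/s that is 01:14:18:29, i.e. DF 01:14:18;29.

01:14:18;29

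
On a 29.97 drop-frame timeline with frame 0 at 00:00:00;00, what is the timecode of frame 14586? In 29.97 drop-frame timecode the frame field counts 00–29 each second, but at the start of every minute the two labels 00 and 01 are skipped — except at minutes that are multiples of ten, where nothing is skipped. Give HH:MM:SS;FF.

00:08:06;22

Each 10-minute DF block holds 10 × 60 × 30 − 9 × 2 = 17982 frames. 14586 ÷ 17982 → 0 full blocks, remainder 14586.
Within the partial block the first minute is 1800 frames and each further minute 1798, so 8 further minute boundaries passed. Total skipped labels = 18 × 0 + 2 × 8 = 16.
Non-drop label index = 14586 + 16 = 14602; at 30 labels/s that is 00:08:06:22, i.e. DF 00:08:06;22.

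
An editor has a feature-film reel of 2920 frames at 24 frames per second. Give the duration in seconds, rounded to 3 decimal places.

Running time = 2920 × 1/24 = 365/3 s ≈ 121.667 s.

121.667 seconds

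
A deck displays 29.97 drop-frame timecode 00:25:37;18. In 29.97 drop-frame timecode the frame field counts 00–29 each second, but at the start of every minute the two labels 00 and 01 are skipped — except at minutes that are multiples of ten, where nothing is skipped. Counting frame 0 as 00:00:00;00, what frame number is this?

Complete 10-minute blocks: 2, each 17982 frames → 35964.
Remaining 5 whole minutes in the current block: 1800 + 4 × 1798 = 8992 frames.
Within the current minute: 37 × 30 + 18 − 2 = 1126 (labels ;00/;01 skipped at this minute). Total = 35964 + 8992 + 1126 = 46082.

46082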